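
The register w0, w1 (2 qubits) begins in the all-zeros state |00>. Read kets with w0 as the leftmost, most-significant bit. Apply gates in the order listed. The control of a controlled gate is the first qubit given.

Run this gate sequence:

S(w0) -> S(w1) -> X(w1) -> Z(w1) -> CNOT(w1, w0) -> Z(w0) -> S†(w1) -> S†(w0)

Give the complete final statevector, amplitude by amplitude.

The final amplitudes are -1 on |11>, and 0 on every other basis state.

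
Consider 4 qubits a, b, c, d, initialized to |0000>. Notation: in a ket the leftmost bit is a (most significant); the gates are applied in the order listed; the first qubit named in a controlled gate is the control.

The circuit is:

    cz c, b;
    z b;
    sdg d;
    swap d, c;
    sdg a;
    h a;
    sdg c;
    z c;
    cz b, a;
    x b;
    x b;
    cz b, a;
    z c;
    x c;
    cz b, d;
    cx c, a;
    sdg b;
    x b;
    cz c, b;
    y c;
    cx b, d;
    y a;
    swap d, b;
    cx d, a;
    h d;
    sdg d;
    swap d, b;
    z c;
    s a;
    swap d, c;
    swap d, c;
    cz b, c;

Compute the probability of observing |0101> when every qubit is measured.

The probability of measuring |0101> is 1/4.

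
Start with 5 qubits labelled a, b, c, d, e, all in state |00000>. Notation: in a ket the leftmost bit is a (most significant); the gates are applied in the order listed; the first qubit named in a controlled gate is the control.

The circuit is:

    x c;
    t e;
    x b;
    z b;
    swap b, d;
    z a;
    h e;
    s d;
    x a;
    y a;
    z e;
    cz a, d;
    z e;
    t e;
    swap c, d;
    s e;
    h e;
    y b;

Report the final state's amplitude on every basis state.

The resulting statevector has amplitude -I/2 + exp(I*pi/4)/2 on |01110>, -I/2 - exp(I*pi/4)/2 on |01111>, and 0 on every other basis state.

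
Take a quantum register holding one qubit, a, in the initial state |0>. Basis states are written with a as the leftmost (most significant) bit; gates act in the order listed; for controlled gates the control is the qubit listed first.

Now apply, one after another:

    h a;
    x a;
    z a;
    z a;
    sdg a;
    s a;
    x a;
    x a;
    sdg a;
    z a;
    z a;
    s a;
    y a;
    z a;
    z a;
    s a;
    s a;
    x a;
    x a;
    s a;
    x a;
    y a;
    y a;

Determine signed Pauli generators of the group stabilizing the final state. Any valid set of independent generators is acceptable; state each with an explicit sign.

The final state is stabilized by the group generated by -Y; other independent generating sets are equally valid.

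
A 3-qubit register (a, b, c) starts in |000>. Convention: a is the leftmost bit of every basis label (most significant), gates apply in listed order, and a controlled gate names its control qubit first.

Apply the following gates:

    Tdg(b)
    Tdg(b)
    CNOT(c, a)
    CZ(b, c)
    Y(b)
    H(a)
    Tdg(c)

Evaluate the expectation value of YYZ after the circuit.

In the final state, YYZ has expectation 0.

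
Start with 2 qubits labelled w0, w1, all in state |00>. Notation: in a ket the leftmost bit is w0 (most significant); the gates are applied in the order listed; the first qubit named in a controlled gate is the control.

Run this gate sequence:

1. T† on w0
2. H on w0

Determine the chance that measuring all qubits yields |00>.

A full measurement returns |00> with probability 1/2.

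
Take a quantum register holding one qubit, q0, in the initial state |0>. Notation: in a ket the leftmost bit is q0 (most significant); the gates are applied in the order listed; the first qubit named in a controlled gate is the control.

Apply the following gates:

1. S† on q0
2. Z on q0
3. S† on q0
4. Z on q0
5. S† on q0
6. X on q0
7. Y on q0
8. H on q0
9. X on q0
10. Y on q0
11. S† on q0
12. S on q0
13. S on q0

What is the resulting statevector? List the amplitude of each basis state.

The final amplitudes are -sqrt(2)/2 on |0>, sqrt(2)*I/2 on |1>.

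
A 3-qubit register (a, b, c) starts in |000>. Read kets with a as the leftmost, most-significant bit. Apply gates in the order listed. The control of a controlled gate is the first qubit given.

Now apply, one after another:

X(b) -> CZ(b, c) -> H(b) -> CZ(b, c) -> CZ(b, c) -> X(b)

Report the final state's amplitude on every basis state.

After the circuit, the state carries amplitude -sqrt(2)/2 on |000>, sqrt(2)/2 on |010>, and 0 on every other basis state.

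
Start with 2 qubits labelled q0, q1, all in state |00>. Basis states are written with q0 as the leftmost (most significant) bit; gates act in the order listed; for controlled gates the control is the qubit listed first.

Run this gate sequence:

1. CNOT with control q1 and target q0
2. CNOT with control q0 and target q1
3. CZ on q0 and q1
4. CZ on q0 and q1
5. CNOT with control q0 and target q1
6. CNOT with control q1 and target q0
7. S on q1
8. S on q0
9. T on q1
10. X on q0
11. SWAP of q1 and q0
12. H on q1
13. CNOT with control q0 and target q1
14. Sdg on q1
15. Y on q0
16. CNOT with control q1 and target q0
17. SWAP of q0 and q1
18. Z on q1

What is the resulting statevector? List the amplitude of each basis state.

The final amplitudes are 0 on |00>, -sqrt(2)*I/2 on |01>, -sqrt(2)/2 on |10>, 0 on |11>. Key observation: the block from step 1 through step 6 cancels to the identity and can be dropped.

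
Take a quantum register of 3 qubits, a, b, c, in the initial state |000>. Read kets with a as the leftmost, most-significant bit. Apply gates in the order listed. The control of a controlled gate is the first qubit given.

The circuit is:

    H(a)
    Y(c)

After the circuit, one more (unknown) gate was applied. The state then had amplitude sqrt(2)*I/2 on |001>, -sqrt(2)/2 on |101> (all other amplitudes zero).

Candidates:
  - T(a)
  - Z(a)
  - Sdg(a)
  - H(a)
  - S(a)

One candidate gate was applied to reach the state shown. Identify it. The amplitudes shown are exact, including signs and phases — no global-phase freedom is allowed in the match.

It was S(a) that produced the state shown.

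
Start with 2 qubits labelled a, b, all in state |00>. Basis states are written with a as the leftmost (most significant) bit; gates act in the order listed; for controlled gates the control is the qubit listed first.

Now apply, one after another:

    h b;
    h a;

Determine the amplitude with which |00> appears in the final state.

The final state's coefficient on |00> equals 1/2.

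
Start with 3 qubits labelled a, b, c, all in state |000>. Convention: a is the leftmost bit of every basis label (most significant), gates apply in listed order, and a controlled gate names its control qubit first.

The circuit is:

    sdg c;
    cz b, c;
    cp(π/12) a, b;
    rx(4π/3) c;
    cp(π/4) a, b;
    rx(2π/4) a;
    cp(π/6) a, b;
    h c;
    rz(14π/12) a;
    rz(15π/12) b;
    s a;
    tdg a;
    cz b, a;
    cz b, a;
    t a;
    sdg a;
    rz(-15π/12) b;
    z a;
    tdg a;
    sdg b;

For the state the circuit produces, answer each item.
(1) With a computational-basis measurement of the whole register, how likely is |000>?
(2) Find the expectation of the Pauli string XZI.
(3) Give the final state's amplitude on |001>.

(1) Outcome |000> occurs with probability 1/4. Key observation: the block from step 10 through step 17 cancels to the identity and can be dropped.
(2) The observable XZI averages to -sqrt(6)/4 + sqrt(2)/4.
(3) |001> carries amplitude (1 - sqrt(3)*I)*exp(5*I*pi/12)/4 in the final state.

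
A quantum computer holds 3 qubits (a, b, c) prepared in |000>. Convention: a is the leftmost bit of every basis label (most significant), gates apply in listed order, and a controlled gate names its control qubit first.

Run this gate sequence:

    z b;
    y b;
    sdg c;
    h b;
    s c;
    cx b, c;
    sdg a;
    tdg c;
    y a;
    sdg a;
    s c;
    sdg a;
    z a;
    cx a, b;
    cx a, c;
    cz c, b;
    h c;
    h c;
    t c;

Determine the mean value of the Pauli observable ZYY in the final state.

In the final state, ZYY has expectation 1.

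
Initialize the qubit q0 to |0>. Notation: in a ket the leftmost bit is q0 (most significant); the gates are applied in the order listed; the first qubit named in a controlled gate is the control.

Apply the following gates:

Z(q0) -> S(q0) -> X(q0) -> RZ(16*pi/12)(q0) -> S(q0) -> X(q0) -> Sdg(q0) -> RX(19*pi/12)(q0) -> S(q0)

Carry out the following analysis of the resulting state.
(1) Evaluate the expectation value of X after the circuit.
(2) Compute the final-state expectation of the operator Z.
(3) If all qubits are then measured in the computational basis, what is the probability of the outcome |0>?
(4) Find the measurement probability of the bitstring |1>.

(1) In the final state, X has expectation -sqrt(6)/4 - sqrt(2)/4.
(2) The expectation value of Z is -sqrt(2)/4 + sqrt(6)/4.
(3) The probability of measuring |0> is -sqrt(2)/8 + sqrt(6)/8 + 1/2.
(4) A full measurement returns |1> with probability -sqrt(6)/8 + sqrt(2)/8 + 1/2.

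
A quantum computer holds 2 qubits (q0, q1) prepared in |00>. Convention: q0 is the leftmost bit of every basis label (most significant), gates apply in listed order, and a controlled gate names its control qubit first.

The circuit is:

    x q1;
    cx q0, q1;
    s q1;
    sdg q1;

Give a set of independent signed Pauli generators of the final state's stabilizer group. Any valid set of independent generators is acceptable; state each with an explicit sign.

One valid set of independent stabilizer generators is +ZI, -IZ (any independent generating set of the same group is equally correct). Key observation: steps 3-4 multiply out to the identity, so the circuit reduces to the remaining gates.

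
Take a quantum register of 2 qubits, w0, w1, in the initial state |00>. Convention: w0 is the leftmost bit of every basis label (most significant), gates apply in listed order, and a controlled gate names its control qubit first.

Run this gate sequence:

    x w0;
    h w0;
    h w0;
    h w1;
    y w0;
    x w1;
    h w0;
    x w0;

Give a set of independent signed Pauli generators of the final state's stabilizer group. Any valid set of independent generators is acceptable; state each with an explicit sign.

The stabilizer group can be generated by +XI, +IX, among other valid generating sets.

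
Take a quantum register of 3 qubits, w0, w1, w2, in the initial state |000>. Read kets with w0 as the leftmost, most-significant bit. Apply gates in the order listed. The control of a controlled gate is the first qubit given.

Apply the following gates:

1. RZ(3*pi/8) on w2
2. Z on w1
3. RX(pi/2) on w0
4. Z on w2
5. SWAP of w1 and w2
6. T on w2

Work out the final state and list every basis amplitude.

The resulting statevector has amplitude -sqrt(2)*exp(13*I*pi/16)/2 on |000>, -sqrt(2)*exp(5*I*pi/16)/2 on |100>, and 0 on every other basis state.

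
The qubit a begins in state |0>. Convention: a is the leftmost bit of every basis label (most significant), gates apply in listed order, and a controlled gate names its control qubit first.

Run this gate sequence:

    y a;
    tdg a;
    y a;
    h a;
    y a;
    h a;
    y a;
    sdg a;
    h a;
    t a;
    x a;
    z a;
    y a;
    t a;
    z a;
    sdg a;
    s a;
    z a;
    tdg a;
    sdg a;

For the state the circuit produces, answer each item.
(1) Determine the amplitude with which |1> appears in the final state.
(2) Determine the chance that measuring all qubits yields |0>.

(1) |1> carries amplitude -sqrt(2)/2 in the final state. Key observation: the block from step 14 through step 19 cancels to the identity and can be dropped.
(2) Outcome |0> occurs with probability 1/2.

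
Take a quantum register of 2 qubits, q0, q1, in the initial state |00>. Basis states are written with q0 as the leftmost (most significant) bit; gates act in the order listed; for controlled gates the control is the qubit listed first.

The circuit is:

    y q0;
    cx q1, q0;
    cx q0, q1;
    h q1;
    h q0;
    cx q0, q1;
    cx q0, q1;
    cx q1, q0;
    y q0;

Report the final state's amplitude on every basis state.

The final amplitudes are -1/2 on |00>, -1/2 on |01>, -1/2 on |10>, -1/2 on |11>.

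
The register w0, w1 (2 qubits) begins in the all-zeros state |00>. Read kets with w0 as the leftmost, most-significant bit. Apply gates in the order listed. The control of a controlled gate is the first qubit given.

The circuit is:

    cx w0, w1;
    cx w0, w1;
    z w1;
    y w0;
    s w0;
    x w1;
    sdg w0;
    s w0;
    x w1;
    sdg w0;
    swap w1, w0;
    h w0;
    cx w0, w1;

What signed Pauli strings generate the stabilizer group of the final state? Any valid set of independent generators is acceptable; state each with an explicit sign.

The final state is stabilized by the group generated by +XX, -ZZ; other independent generating sets are equally valid.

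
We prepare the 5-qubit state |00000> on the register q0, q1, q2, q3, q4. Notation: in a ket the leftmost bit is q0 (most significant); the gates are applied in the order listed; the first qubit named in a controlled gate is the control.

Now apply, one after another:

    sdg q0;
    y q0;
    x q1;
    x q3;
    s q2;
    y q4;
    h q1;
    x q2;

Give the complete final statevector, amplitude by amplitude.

The final amplitudes are -sqrt(2)/2 on |10111>, sqrt(2)/2 on |11111>, and 0 on every other basis state.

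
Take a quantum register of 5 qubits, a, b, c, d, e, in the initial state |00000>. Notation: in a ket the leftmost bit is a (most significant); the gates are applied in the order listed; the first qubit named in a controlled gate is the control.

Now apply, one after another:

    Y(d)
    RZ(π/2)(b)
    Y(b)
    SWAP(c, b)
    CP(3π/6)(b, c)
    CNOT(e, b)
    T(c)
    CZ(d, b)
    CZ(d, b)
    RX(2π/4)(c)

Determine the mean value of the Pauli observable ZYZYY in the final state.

The observable ZYZYY averages to 0.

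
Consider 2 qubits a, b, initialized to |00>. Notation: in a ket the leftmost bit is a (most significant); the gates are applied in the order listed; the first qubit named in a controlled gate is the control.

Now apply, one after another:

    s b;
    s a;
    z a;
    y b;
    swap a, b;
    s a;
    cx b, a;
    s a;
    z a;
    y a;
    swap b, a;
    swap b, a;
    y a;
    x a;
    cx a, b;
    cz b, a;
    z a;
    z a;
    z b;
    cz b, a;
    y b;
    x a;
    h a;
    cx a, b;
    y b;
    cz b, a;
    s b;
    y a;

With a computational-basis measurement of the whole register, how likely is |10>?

Outcome |10> occurs with probability 1/2.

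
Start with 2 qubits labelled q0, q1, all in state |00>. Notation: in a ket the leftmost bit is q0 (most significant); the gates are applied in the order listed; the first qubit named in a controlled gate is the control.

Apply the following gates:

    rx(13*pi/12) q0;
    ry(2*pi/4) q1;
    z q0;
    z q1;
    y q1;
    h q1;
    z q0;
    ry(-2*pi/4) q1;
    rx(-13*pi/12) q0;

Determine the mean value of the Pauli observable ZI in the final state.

The expectation value of ZI is 1.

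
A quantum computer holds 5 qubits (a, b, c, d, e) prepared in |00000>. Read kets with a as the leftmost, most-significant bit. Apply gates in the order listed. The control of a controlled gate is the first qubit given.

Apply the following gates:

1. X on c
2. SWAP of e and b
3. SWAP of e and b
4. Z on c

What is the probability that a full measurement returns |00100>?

The probability of measuring |00100> is 1. Key observation: gates 2-3 undo each other exactly, leaving only the rest of the circuit to track.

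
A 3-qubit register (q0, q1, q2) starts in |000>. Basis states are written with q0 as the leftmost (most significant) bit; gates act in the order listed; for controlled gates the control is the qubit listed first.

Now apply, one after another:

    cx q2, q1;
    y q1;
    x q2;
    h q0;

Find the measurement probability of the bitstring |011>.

A full measurement returns |011> with probability 1/2.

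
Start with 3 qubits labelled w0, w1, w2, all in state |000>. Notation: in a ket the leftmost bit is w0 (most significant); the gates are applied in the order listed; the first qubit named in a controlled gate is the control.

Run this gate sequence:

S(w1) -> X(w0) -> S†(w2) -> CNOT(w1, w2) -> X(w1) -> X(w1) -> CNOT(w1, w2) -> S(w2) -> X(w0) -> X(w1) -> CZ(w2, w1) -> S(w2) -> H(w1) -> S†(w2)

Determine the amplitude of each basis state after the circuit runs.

After the circuit, the state carries amplitude sqrt(2)/2 on |000>, -sqrt(2)/2 on |010>, and 0 on every other basis state. Key observation: steps 2-9 multiply out to the identity, so the circuit reduces to the remaining gates.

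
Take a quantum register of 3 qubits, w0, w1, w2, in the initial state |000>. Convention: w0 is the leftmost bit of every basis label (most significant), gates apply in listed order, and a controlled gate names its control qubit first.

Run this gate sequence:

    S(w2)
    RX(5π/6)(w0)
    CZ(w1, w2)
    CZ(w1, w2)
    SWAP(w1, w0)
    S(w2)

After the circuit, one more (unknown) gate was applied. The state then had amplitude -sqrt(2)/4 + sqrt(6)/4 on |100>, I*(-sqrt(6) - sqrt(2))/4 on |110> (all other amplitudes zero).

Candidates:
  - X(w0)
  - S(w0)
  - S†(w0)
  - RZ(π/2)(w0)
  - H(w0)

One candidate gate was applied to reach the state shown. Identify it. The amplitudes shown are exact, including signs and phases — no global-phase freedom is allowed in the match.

The unique candidate consistent with the amplitudes is X(w0). Key observation: steps 3-4 multiply out to the identity, so the circuit reduces to the remaining gates.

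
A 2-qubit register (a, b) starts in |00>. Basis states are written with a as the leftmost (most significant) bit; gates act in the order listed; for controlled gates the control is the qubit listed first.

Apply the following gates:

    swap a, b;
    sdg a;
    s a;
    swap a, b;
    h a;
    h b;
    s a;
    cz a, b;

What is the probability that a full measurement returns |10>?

Outcome |10> occurs with probability 1/4. Key observation: gates 1-4 undo each other exactly, leaving only the rest of the circuit to track.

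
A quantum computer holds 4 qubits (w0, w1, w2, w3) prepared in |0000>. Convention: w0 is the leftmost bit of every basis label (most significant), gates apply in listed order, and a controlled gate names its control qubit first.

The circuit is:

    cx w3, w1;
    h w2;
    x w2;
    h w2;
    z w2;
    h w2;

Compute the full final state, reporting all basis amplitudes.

The resulting statevector has amplitude sqrt(2)/2 on |0000>, sqrt(2)/2 on |0010>, and 0 on every other basis state.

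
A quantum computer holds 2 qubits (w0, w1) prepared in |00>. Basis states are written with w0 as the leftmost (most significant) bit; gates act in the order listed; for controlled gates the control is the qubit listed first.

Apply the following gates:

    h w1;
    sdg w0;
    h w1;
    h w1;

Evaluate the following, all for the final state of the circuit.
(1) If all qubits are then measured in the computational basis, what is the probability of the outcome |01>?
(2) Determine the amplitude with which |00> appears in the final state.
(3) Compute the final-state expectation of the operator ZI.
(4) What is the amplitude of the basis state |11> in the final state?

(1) A full measurement returns |01> with probability 1/2. Key observation: gates 3-4 undo each other exactly, leaving only the rest of the circuit to track.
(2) |00> carries amplitude sqrt(2)/2 in the final state.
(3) The observable ZI averages to 1.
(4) The amplitude on |11> is 0.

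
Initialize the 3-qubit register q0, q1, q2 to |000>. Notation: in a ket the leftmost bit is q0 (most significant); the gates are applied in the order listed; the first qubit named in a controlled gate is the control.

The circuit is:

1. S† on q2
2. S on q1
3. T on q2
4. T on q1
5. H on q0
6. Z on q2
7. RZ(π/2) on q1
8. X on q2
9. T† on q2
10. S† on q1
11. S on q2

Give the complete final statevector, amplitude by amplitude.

After the circuit, the state carries amplitude sqrt(2)/2 on |001>, sqrt(2)/2 on |101>, and 0 on every other basis state.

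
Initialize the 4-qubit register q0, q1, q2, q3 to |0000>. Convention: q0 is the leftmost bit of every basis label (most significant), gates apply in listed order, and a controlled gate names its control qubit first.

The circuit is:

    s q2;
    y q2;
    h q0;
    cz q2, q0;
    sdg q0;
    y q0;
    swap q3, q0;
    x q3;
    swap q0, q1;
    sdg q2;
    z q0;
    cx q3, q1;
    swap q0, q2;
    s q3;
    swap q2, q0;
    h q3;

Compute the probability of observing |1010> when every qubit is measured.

A full measurement returns |1010> with probability 0.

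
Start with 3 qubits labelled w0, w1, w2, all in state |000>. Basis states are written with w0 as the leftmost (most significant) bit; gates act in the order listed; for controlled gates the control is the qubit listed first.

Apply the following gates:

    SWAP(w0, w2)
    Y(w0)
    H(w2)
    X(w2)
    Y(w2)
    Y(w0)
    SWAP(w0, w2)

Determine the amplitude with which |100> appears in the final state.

|100> carries amplitude sqrt(2)*I/2 in the final state.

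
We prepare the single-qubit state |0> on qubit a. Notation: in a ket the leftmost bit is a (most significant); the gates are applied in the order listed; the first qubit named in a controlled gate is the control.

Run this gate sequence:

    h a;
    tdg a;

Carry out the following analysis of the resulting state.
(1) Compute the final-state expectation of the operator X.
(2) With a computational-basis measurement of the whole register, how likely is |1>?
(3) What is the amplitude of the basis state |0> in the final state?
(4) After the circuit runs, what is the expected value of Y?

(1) The observable X averages to sqrt(2)/2.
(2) The probability of measuring |1> is 1/2.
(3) The final state's coefficient on |0> equals sqrt(2)/2.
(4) In the final state, Y has expectation -sqrt(2)/2.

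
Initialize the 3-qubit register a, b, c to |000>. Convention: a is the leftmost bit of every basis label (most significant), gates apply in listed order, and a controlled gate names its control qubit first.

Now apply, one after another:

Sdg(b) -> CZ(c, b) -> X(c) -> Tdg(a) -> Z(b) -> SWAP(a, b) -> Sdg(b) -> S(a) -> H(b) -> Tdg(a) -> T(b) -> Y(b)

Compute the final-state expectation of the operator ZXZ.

In the final state, ZXZ has expectation sqrt(2)/2.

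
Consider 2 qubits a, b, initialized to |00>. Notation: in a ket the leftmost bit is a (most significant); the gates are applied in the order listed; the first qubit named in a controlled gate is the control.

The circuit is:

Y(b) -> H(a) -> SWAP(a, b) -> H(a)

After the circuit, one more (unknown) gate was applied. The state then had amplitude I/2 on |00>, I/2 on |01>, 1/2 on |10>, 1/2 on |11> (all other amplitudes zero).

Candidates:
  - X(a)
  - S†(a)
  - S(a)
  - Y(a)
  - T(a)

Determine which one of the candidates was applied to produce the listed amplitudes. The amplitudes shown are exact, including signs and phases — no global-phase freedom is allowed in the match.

It was S(a) that produced the state shown.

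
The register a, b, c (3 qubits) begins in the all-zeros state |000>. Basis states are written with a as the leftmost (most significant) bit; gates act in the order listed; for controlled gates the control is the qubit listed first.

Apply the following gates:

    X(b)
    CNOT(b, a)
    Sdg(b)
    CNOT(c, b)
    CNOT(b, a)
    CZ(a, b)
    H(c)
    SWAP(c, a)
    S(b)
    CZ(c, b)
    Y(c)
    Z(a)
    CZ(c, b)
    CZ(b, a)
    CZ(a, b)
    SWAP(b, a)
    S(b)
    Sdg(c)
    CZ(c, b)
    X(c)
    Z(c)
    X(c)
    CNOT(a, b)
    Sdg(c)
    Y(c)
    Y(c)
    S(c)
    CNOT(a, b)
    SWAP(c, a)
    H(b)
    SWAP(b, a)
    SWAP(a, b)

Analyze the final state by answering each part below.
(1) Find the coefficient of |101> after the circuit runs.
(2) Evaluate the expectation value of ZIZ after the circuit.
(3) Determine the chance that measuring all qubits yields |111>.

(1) The amplitude on |101> is -1/2 - I/2. Key observation: gates 23-28 undo each other exactly, leaving only the rest of the circuit to track.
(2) In the final state, ZIZ has expectation 1.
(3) A full measurement returns |111> with probability 1/2.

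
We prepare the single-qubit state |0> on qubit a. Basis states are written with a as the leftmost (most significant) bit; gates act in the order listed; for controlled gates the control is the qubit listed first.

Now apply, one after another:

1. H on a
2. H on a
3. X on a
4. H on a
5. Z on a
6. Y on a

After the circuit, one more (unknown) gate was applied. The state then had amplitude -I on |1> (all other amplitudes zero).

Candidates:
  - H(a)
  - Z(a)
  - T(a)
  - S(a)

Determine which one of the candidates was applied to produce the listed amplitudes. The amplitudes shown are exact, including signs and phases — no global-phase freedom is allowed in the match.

The applied gate was H(a). Key observation: the block from step 2 through step 5 cancels to the identity and can be dropped.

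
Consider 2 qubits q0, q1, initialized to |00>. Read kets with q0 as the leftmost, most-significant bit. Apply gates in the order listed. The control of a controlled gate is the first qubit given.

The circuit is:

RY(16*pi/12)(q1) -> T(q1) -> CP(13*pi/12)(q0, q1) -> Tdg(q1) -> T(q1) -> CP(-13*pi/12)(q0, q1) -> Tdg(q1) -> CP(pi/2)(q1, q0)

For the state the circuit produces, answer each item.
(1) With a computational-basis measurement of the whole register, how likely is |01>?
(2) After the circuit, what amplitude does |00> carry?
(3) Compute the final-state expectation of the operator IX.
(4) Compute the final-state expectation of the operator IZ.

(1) Outcome |01> occurs with probability 3/4.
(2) The amplitude on |00> is -1/2.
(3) The observable IX averages to -sqrt(3)/2.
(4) The observable IZ averages to -1/2.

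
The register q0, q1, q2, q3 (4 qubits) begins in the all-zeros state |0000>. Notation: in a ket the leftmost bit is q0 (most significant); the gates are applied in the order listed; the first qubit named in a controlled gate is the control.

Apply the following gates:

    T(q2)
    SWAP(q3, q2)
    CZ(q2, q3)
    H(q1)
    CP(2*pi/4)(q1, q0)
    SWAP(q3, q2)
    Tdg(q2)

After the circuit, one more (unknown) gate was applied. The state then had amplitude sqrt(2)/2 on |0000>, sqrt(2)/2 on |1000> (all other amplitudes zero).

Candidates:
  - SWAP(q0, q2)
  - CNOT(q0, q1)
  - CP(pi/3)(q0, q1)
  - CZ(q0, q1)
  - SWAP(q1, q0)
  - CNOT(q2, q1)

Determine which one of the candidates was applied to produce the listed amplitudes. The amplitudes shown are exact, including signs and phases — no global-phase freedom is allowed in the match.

The unique candidate consistent with the amplitudes is SWAP(q1, q0).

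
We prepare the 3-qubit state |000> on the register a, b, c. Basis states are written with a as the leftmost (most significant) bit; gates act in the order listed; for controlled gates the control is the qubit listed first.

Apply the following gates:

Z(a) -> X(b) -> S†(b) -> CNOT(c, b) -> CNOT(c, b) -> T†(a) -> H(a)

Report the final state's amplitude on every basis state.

The final amplitudes are -sqrt(2)*I/2 on |010>, -sqrt(2)*I/2 on |110>, and 0 on every other basis state.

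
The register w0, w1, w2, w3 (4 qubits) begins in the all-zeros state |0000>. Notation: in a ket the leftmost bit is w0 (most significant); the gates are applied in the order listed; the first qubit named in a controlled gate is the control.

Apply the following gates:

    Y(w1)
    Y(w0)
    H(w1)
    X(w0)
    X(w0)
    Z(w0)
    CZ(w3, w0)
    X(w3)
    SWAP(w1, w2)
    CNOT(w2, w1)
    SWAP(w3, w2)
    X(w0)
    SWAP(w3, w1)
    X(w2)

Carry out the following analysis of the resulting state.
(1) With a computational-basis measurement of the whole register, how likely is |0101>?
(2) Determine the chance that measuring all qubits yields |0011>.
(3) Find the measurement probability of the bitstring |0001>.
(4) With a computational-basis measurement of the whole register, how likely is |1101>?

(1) The probability of measuring |0101> is 1/2. Key observation: the block from step 4 through step 5 cancels to the identity and can be dropped.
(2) Outcome |0011> occurs with probability 0.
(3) The probability of measuring |0001> is 0.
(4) A full measurement returns |1101> with probability 0.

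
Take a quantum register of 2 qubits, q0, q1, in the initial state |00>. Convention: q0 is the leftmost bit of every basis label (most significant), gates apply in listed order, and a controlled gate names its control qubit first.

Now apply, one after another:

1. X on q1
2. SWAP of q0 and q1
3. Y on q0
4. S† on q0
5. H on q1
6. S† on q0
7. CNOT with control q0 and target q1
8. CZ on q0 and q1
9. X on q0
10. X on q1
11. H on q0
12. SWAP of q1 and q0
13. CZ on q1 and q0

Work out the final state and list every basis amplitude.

The resulting statevector has amplitude -I/2 on |00>, I/2 on |01>, -I/2 on |10>, -I/2 on |11>.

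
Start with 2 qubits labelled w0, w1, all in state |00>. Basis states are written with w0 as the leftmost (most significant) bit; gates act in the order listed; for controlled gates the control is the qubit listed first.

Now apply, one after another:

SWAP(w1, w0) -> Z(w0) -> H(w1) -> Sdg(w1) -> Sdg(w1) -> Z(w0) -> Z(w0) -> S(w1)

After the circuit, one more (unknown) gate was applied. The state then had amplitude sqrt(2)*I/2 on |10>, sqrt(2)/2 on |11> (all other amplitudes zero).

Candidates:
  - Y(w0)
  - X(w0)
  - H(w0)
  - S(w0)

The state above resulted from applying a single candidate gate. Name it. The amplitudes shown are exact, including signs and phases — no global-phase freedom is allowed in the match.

It was Y(w0) that produced the state shown. Key observation: gates 5-8 undo each other exactly, leaving only the rest of the circuit to track.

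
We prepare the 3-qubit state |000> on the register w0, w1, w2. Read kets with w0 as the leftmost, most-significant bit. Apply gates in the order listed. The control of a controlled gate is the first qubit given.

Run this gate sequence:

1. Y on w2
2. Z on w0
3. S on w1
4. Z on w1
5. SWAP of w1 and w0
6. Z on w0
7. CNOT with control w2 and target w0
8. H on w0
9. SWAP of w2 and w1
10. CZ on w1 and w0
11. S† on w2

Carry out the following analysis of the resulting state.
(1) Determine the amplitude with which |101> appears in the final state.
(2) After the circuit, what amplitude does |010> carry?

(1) The final state's coefficient on |101> equals 0.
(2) The amplitude on |010> is sqrt(2)*I/2.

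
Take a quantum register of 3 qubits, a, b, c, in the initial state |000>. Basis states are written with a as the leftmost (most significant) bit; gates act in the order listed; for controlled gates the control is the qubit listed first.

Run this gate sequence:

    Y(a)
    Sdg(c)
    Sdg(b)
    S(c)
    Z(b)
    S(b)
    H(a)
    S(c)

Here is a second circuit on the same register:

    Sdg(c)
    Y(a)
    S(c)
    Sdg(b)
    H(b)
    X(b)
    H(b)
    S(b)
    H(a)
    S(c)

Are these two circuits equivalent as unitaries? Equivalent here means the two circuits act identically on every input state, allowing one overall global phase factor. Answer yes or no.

Yes — the two circuits implement the same unitary up to a global phase.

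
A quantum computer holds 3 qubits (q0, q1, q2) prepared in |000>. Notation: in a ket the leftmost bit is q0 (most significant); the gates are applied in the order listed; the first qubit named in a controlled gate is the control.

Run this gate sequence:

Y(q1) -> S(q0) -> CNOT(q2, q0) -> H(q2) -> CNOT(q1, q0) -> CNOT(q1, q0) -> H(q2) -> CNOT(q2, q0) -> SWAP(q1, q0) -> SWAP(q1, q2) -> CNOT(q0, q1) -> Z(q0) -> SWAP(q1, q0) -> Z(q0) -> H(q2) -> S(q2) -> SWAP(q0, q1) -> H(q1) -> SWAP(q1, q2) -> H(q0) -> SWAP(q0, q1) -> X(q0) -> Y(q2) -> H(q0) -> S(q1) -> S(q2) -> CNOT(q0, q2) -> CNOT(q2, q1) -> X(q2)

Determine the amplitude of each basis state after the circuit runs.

The final amplitudes are -1/4 - I/4 on |000>, -1/4 - I/4 on |001>, 1/4 - I/4 on |010>, -1/4 + I/4 on |011>, -1/4 - I/4 on |100>, 1/4 + I/4 on |101>, 1/4 - I/4 on |110>, 1/4 - I/4 on |111>. Key observation: steps 3-8 multiply out to the identity, so the circuit reduces to the remaining gates.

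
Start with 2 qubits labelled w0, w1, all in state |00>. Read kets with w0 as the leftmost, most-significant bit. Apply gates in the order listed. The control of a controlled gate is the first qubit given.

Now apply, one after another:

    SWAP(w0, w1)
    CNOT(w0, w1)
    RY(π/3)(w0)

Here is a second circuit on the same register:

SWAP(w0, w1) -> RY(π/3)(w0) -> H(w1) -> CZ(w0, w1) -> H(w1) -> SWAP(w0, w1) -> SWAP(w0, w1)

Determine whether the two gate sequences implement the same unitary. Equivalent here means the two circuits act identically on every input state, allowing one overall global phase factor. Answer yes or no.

No: there is an input state on which the two circuits produce genuinely different outputs (not merely differing by a phase).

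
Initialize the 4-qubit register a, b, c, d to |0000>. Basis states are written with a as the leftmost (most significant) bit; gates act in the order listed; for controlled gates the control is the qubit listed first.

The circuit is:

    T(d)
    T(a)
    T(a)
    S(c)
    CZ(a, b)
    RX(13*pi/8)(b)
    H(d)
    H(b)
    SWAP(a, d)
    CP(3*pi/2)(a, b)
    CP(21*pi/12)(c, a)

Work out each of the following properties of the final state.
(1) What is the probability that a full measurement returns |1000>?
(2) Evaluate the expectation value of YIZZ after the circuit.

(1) The probability of measuring |1000> is 1/4.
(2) The expectation value of YIZZ is -1/2.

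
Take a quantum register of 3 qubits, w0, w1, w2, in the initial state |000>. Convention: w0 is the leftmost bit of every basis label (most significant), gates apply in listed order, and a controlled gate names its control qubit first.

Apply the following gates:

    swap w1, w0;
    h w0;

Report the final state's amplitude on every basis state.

The resulting statevector has amplitude sqrt(2)/2 on |000>, sqrt(2)/2 on |100>, and 0 on every other basis state.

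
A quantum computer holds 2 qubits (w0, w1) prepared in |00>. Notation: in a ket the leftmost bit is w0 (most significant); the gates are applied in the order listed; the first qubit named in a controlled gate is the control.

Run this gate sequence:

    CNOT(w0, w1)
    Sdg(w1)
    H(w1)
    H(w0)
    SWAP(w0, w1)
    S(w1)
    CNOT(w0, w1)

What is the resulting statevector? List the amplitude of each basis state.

The resulting statevector has amplitude 1/2 on |00>, I/2 on |01>, I/2 on |10>, 1/2 on |11>.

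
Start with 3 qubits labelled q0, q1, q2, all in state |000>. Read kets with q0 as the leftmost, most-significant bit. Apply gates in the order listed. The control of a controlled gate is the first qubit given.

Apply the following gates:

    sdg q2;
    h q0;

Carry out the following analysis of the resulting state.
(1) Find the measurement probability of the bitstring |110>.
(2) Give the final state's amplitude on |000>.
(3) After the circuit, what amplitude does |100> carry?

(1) The probability of measuring |110> is 0.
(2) |000> carries amplitude sqrt(2)/2 in the final state.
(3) The final state's coefficient on |100> equals sqrt(2)/2.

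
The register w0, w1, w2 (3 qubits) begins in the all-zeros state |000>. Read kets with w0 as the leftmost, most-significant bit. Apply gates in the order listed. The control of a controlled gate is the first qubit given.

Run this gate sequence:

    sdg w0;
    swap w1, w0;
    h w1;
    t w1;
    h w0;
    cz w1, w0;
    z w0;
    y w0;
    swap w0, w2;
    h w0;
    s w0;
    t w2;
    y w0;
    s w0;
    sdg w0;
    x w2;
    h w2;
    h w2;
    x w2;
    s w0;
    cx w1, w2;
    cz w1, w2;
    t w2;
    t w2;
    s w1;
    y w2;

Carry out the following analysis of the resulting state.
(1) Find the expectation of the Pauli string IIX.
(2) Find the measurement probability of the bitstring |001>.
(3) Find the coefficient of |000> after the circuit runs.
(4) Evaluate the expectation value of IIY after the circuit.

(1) The observable IIX averages to 0. Key observation: steps 15-20 multiply out to the identity, so the circuit reduces to the remaining gates.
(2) The probability of measuring |001> is 1/8.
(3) The amplitude on |000> is sqrt(2)*exp(3*I*pi/4)/4.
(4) The expectation value of IIY is sqrt(2)/2.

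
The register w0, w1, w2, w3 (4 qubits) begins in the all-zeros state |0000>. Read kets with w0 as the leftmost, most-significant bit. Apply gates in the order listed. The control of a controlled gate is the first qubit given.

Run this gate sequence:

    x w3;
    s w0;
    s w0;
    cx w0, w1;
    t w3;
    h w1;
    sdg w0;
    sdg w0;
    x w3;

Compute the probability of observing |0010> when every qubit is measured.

A full measurement returns |0010> with probability 0.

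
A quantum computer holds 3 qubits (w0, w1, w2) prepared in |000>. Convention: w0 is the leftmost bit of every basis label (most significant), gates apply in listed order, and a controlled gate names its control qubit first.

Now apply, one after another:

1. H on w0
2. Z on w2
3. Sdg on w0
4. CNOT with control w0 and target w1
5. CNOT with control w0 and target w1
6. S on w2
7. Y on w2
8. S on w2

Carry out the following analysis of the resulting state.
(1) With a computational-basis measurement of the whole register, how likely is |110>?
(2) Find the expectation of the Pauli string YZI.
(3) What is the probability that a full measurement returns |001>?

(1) A full measurement returns |110> with probability 0. Key observation: gates 4-5 undo each other exactly, leaving only the rest of the circuit to track.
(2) In the final state, YZI has expectation -1.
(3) Outcome |001> occurs with probability 1/2.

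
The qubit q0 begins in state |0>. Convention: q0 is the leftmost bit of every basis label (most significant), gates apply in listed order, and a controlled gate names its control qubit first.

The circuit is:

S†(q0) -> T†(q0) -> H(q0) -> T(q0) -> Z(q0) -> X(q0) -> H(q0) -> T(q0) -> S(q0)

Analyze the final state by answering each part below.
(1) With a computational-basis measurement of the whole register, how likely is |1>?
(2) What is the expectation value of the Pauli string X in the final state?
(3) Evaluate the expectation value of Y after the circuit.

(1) The probability of measuring |1> is sqrt(2)/4 + 1/2.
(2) The expectation value of X is 1/2.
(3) The observable Y averages to 1/2.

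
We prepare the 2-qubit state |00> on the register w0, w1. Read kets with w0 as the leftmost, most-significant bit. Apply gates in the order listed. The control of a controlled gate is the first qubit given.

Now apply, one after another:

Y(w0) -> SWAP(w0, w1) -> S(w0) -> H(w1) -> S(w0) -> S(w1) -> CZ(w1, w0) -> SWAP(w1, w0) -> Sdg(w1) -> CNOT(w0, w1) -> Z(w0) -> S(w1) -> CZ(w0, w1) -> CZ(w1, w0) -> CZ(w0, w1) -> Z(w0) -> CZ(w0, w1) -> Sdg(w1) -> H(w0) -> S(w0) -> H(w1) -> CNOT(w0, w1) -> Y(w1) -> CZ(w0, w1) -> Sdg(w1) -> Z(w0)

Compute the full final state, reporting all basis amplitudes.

The resulting statevector has amplitude sqrt(2)*(1 + I)/4 on |00>, sqrt(2)*(1 + I)/4 on |01>, sqrt(2)*(1 - I)/4 on |10>, sqrt(2)*(-1 + I)/4 on |11>.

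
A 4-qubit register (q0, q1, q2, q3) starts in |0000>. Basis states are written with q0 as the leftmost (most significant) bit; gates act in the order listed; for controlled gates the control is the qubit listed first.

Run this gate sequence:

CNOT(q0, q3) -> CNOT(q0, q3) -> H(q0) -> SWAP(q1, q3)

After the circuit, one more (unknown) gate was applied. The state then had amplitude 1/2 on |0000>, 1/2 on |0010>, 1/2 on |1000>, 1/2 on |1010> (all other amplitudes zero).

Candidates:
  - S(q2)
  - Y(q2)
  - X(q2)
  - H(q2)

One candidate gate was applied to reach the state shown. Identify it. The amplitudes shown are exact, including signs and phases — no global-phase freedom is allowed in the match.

The applied gate was H(q2). Key observation: the block from step 1 through step 2 cancels to the identity and can be dropped.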